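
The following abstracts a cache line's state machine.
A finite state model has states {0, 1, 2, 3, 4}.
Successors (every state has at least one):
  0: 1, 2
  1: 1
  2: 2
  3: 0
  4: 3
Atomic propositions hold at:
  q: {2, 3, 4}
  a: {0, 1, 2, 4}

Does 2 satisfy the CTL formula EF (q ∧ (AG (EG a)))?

EG a: greatest fixpoint, start Z0 = {0, 1, 2, 4}, keep only states in Sat with some successor in Z. Z1 = {0, 1, 2}; fixed.
Sat(EG a) = {0, 1, 2}
AG (EG a): greatest fixpoint, start Z0 = {0, 1, 2}, keep only states in Sat with every successor in Z. Already a fixed point.
Sat(AG (EG a)) = {0, 1, 2}
Sat(q ∧ (AG (EG a))) = {2}
EF (q ∧ (AG (EG a))): least fixpoint, start Z0 = {2}, add states with some successor in Z. Z1 = {0, 2}; Z2 = {0, 2, 3}; Z3 = {0, 2, 3, 4}; fixed.
Sat(EF (q ∧ (AG (EG a)))) = {0, 2, 3, 4}
2 ∈ Sat(EF (q ∧ (AG (EG a)))) = {0, 2, 3, 4}, so the formula holds at 2.

Yes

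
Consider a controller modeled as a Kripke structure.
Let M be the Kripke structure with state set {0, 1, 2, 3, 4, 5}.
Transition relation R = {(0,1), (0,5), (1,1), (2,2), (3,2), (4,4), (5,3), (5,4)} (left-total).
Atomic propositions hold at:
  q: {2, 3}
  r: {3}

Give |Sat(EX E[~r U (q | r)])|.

Sat(~r) = {0, 1, 2, 4, 5}
Sat(q | r) = {2, 3}
E[~r U (q | r)]: least fixpoint, start Z0 = Sat((q | r)) = {2, 3}, add states in Sat(~r) with some successor in Z. Z1 = {2, 3, 5}; Z2 = {0, 2, 3, 5}; fixed.
Sat(E[~r U (q | r)]) = {0, 2, 3, 5}
Sat(EX E[~r U (q | r)]) = {s : some successor in {0, 2, 3, 5}} = {0, 2, 3, 5}
|Sat(EX E[~r U (q | r)])| = |{0, 2, 3, 5}| = 4.

4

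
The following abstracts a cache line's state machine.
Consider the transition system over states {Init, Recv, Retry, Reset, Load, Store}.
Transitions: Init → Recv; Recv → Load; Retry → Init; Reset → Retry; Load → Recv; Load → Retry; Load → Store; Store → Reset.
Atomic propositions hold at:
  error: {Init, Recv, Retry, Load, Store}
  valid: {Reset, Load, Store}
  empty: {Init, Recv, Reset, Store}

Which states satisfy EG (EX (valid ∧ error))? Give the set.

{Recv, Load}

Sat(valid ∧ error) = {Load, Store}
Sat(EX (valid ∧ error)) = {s : some successor in {Load, Store}} = {Recv, Load}
EG (EX (valid ∧ error)): greatest fixpoint, start Z0 = {Recv, Load}, keep only states in Sat with some successor in Z. Already a fixed point.
Sat(EG (EX (valid ∧ error))) = {Recv, Load}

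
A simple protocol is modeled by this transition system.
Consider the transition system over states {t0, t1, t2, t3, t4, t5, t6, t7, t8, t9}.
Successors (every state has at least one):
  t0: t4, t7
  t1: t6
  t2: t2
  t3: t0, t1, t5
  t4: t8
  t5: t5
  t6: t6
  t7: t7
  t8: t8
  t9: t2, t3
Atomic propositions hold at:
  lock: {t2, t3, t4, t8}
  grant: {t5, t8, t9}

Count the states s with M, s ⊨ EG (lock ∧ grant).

1

Sat(lock ∧ grant) = {t8}
EG (lock ∧ grant): greatest fixpoint, start Z0 = {t8}, keep only states in Sat with some successor in Z. Already a fixed point.
Sat(EG (lock ∧ grant)) = {t8}
|Sat(EG (lock ∧ grant))| = |{t8}| = 1.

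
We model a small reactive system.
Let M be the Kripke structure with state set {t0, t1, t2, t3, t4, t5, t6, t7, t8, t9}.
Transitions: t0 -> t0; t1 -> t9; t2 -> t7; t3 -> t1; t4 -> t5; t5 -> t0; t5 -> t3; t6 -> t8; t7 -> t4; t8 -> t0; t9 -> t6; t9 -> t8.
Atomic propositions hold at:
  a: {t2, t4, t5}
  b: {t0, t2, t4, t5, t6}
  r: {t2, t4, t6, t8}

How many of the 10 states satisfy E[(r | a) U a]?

Sat(r | a) = {t2, t4, t5, t6, t8}
E[(r | a) U a]: least fixpoint, start Z0 = Sat(a) = {t2, t4, t5}, add states in Sat(r | a) with some successor in Z. Already a fixed point.
Sat(E[(r | a) U a]) = {t2, t4, t5}
|Sat(E[(r | a) U a])| = |{t2, t4, t5}| = 3.

3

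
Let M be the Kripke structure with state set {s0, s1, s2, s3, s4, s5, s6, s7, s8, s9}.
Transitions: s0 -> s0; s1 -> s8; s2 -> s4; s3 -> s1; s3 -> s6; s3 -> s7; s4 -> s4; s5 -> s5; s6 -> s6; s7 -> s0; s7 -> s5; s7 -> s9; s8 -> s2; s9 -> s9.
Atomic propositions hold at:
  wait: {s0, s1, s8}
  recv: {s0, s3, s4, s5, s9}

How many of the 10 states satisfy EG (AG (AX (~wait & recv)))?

4

Sat(~wait) = {s2, s3, s4, s5, s6, s7, s9}
Sat(~wait & recv) = {s3, s4, s5, s9}
Sat(AX (~wait & recv)) = {s : every successor in {s3, s4, s5, s9}} = {s2, s4, s5, s9}
AG (AX (~wait & recv)): greatest fixpoint, start Z0 = {s2, s4, s5, s9}, keep only states in Sat with every successor in Z. Already a fixed point.
Sat(AG (AX (~wait & recv))) = {s2, s4, s5, s9}
EG (AG (AX (~wait & recv))): greatest fixpoint, start Z0 = {s2, s4, s5, s9}, keep only states in Sat with some successor in Z. Already a fixed point.
Sat(EG (AG (AX (~wait & recv)))) = {s2, s4, s5, s9}
|Sat(EG (AG (AX (~wait & recv))))| = |{s2, s4, s5, s9}| = 4.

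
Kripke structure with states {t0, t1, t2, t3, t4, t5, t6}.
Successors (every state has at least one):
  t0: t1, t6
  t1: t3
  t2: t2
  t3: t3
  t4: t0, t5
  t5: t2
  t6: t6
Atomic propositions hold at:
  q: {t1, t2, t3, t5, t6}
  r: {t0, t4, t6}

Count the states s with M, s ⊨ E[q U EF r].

3

EF r: least fixpoint, start Z0 = {t0, t4, t6}, add states with some successor in Z. Already a fixed point.
Sat(EF r) = {t0, t4, t6}
E[q U EF r]: least fixpoint, start Z0 = Sat(EF r) = {t0, t4, t6}, add states in Sat(q) with some successor in Z. Already a fixed point.
Sat(E[q U EF r]) = {t0, t4, t6}
|Sat(E[q U EF r])| = |{t0, t4, t6}| = 3.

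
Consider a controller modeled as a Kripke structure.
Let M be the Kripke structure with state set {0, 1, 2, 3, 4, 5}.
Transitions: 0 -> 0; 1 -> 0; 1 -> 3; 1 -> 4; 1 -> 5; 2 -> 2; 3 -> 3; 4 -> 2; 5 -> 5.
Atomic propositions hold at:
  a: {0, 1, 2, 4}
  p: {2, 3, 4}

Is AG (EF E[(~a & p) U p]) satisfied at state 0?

No

Sat(~a) = {3, 5}
Sat(~a & p) = {3}
E[(~a & p) U p]: least fixpoint, start Z0 = Sat(p) = {2, 3, 4}, add states in Sat(~a & p) with some successor in Z. Already a fixed point.
Sat(E[(~a & p) U p]) = {2, 3, 4}
EF E[(~a & p) U p]: least fixpoint, start Z0 = {2, 3, 4}, add states with some successor in Z. Z1 = {1, 2, 3, 4}; fixed.
Sat(EF E[(~a & p) U p]) = {1, 2, 3, 4}
AG (EF E[(~a & p) U p]): greatest fixpoint, start Z0 = {1, 2, 3, 4}, keep only states in Sat with every successor in Z. Z1 = {2, 3, 4}; fixed.
Sat(AG (EF E[(~a & p) U p])) = {2, 3, 4}
0 ∉ Sat(AG (EF E[(~a & p) U p])) = {2, 3, 4}, so the formula does not hold at 0.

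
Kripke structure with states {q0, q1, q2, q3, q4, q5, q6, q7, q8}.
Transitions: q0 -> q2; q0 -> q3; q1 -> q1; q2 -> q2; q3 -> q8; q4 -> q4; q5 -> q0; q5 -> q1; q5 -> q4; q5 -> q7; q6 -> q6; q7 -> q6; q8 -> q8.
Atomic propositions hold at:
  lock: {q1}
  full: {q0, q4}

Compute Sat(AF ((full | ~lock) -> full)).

Sat(~lock) = {q0, q2, q3, q4, q5, q6, q7, q8}
Sat(full | ~lock) = {q0, q2, q3, q4, q5, q6, q7, q8}
Sat((full | ~lock) -> full) = {q0, q1, q4}
AF ((full | ~lock) -> full): least fixpoint, start Z0 = {q0, q1, q4}, add states with every successor in Z. Already a fixed point.
Sat(AF ((full | ~lock) -> full)) = {q0, q1, q4}

{q0, q1, q4}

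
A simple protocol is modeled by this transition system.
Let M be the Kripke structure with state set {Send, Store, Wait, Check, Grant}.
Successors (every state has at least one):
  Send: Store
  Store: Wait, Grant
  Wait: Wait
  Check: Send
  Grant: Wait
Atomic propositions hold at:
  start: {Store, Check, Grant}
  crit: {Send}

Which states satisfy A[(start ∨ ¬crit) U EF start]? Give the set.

{Send, Store, Check, Grant}

Sat(¬crit) = {Store, Wait, Check, Grant}
Sat(start ∨ ¬crit) = {Store, Wait, Check, Grant}
EF start: least fixpoint, start Z0 = {Store, Check, Grant}, add states with some successor in Z. Z1 = {Send, Store, Check, Grant}; fixed.
Sat(EF start) = {Send, Store, Check, Grant}
A[(start ∨ ¬crit) U EF start]: least fixpoint, start Z0 = Sat(EF start) = {Send, Store, Check, Grant}, add states in Sat(start ∨ ¬crit) with every successor in Z. Already a fixed point.
Sat(A[(start ∨ ¬crit) U EF start]) = {Send, Store, Check, Grant}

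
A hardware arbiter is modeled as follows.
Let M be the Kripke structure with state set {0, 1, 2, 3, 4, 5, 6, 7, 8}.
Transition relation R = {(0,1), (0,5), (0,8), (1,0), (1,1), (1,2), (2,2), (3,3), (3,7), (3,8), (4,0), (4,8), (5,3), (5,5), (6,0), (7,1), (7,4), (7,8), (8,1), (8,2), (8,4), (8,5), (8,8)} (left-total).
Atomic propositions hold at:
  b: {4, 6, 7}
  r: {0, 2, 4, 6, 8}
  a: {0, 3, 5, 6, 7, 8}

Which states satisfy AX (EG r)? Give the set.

{2, 4, 6}

EG r: greatest fixpoint, start Z0 = {0, 2, 4, 6, 8}, keep only states in Sat with some successor in Z. Already a fixed point.
Sat(EG r) = {0, 2, 4, 6, 8}
Sat(AX (EG r)) = {s : every successor in {0, 2, 4, 6, 8}} = {2, 4, 6}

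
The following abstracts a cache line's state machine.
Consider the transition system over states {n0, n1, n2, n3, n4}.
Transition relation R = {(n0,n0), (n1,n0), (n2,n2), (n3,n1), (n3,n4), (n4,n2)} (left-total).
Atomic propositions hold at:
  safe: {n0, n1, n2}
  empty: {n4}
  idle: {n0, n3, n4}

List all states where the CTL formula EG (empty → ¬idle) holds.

{n0, n1, n2, n3}

Sat(¬idle) = {n1, n2}
Sat(empty → ¬idle) = {n0, n1, n2, n3}
EG (empty → ¬idle): greatest fixpoint, start Z0 = {n0, n1, n2, n3}, keep only states in Sat with some successor in Z. Already a fixed point.
Sat(EG (empty → ¬idle)) = {n0, n1, n2, n3}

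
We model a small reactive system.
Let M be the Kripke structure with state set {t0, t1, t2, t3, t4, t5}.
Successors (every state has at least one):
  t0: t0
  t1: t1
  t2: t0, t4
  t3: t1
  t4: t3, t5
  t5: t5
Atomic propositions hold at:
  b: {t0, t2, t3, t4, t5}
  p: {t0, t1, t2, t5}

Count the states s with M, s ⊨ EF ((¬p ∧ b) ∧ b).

Sat(¬p) = {t3, t4}
Sat(¬p ∧ b) = {t3, t4}
Sat((¬p ∧ b) ∧ b) = {t3, t4}
EF ((¬p ∧ b) ∧ b): least fixpoint, start Z0 = {t3, t4}, add states with some successor in Z. Z1 = {t2, t3, t4}; fixed.
Sat(EF ((¬p ∧ b) ∧ b)) = {t2, t3, t4}
|Sat(EF ((¬p ∧ b) ∧ b))| = |{t2, t3, t4}| = 3.

3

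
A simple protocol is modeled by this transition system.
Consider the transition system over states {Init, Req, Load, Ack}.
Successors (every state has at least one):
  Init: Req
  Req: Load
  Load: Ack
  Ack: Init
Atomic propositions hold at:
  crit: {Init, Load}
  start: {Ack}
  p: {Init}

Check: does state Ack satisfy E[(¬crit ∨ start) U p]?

Yes

Sat(¬crit) = {Req, Ack}
Sat(¬crit ∨ start) = {Req, Ack}
E[(¬crit ∨ start) U p]: least fixpoint, start Z0 = Sat(p) = {Init}, add states in Sat(¬crit ∨ start) with some successor in Z. Z1 = {Init, Ack}; fixed.
Sat(E[(¬crit ∨ start) U p]) = {Init, Ack}
Ack ∈ Sat(E[(¬crit ∨ start) U p]) = {Init, Ack}, so the formula holds at Ack.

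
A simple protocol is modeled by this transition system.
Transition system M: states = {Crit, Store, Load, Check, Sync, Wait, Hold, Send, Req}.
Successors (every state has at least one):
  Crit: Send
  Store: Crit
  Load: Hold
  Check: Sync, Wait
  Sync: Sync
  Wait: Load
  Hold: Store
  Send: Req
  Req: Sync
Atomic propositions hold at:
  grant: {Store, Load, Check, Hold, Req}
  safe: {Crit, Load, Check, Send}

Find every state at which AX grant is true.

Sat(AX grant) = {s : every successor in {Store, Load, Check, Hold, Req}} = {Load, Wait, Hold, Send}

{Load, Wait, Hold, Send}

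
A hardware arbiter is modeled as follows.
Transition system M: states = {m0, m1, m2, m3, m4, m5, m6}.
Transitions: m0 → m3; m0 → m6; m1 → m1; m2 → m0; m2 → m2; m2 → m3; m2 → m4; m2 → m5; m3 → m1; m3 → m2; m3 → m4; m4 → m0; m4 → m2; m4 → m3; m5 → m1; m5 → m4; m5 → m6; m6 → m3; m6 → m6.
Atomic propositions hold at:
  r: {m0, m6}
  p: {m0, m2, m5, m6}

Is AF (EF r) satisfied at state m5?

Yes

EF r: least fixpoint, start Z0 = {m0, m6}, add states with some successor in Z. Z1 = {m0, m2, m4, m5, m6}; Z2 = {m0, m2, m3, m4, m5, m6}; fixed.
Sat(EF r) = {m0, m2, m3, m4, m5, m6}
AF (EF r): least fixpoint, start Z0 = {m0, m2, m3, m4, m5, m6}, add states with every successor in Z. Already a fixed point.
Sat(AF (EF r)) = {m0, m2, m3, m4, m5, m6}
m5 ∈ Sat(AF (EF r)) = {m0, m2, m3, m4, m5, m6}, so the formula holds at m5.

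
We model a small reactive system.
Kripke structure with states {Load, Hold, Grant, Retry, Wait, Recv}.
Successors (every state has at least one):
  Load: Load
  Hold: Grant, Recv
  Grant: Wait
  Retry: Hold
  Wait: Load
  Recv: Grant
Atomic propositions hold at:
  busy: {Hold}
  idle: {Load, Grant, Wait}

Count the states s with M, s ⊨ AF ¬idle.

Sat(¬idle) = {Hold, Retry, Recv}
AF ¬idle: least fixpoint, start Z0 = {Hold, Retry, Recv}, add states with every successor in Z. Already a fixed point.
Sat(AF ¬idle) = {Hold, Retry, Recv}
|Sat(AF ¬idle)| = |{Hold, Retry, Recv}| = 3.

3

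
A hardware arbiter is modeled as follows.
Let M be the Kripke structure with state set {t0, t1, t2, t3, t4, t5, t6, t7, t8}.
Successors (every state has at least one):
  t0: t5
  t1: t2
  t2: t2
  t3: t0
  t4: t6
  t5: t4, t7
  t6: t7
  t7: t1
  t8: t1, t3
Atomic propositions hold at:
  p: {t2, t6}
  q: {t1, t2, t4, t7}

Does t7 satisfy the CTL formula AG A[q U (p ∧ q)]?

Sat(p ∧ q) = {t2}
A[q U (p ∧ q)]: least fixpoint, start Z0 = Sat((p ∧ q)) = {t2}, add states in Sat(q) with every successor in Z. Z1 = {t1, t2}; Z2 = {t1, t2, t7}; fixed.
Sat(A[q U (p ∧ q)]) = {t1, t2, t7}
AG A[q U (p ∧ q)]: greatest fixpoint, start Z0 = {t1, t2, t7}, keep only states in Sat with every successor in Z. Already a fixed point.
Sat(AG A[q U (p ∧ q)]) = {t1, t2, t7}
t7 ∈ Sat(AG A[q U (p ∧ q)]) = {t1, t2, t7}, so the formula holds at t7.

Yes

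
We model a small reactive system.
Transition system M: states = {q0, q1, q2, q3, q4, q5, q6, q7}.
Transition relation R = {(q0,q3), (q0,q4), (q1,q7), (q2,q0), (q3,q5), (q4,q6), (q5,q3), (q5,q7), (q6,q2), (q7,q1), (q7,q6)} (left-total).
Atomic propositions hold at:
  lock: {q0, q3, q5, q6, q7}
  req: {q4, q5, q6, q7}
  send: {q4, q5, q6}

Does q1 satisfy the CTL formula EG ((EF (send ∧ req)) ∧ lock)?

Sat(send ∧ req) = {q4, q5, q6}
EF (send ∧ req): least fixpoint, start Z0 = {q4, q5, q6}, add states with some successor in Z. Z1 = {q0, q3, q4, q5, q6, q7}; Z2 = {q0, q1, q2, q3, q4, q5, q6, q7}; fixed.
Sat(EF (send ∧ req)) = {q0, q1, q2, q3, q4, q5, q6, q7}
Sat((EF (send ∧ req)) ∧ lock) = {q0, q3, q5, q6, q7}
EG ((EF (send ∧ req)) ∧ lock): greatest fixpoint, start Z0 = {q0, q3, q5, q6, q7}, keep only states in Sat with some successor in Z. Z1 = {q0, q3, q5, q7}; Z2 = {q0, q3, q5}; fixed.
Sat(EG ((EF (send ∧ req)) ∧ lock)) = {q0, q3, q5}
q1 ∉ Sat(EG ((EF (send ∧ req)) ∧ lock)) = {q0, q3, q5}, so the formula does not hold at q1.

No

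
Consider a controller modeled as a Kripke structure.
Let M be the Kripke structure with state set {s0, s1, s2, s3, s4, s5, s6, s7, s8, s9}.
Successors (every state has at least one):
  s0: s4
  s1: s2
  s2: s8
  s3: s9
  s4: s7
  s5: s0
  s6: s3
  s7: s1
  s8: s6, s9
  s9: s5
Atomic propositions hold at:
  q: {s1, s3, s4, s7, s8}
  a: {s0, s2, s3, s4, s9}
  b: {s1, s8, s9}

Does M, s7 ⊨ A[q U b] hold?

A[q U b]: least fixpoint, start Z0 = Sat(b) = {s1, s8, s9}, add states in Sat(q) with every successor in Z. Z1 = {s1, s3, s7, s8, s9}; Z2 = {s1, s3, s4, s7, s8, s9}; fixed.
Sat(A[q U b]) = {s1, s3, s4, s7, s8, s9}
s7 ∈ Sat(A[q U b]) = {s1, s3, s4, s7, s8, s9}, so the formula holds at s7.

Yes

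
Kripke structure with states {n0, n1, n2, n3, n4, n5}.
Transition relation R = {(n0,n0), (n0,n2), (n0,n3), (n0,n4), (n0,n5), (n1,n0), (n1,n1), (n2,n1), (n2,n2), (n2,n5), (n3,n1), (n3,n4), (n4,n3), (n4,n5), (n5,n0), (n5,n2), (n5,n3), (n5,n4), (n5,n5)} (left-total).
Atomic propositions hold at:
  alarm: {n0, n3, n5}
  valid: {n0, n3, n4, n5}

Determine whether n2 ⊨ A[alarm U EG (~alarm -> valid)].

Sat(~alarm) = {n1, n2, n4}
Sat(~alarm -> valid) = {n0, n3, n4, n5}
EG (~alarm -> valid): greatest fixpoint, start Z0 = {n0, n3, n4, n5}, keep only states in Sat with some successor in Z. Already a fixed point.
Sat(EG (~alarm -> valid)) = {n0, n3, n4, n5}
A[alarm U EG (~alarm -> valid)]: least fixpoint, start Z0 = Sat(EG (~alarm -> valid)) = {n0, n3, n4, n5}, add states in Sat(alarm) with every successor in Z. Already a fixed point.
Sat(A[alarm U EG (~alarm -> valid)]) = {n0, n3, n4, n5}
n2 ∉ Sat(A[alarm U EG (~alarm -> valid)]) = {n0, n3, n4, n5}, so the formula does not hold at n2.

No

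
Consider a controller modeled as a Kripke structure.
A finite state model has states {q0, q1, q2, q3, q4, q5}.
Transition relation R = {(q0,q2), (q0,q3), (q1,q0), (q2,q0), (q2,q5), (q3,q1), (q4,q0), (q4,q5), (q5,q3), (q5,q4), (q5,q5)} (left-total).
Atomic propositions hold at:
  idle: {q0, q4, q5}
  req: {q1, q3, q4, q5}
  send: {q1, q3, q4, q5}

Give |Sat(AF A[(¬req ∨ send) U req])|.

4

Sat(¬req) = {q0, q2}
Sat(¬req ∨ send) = {q0, q1, q2, q3, q4, q5}
A[(¬req ∨ send) U req]: least fixpoint, start Z0 = Sat(req) = {q1, q3, q4, q5}, add states in Sat(¬req ∨ send) with every successor in Z. Already a fixed point.
Sat(A[(¬req ∨ send) U req]) = {q1, q3, q4, q5}
AF A[(¬req ∨ send) U req]: least fixpoint, start Z0 = {q1, q3, q4, q5}, add states with every successor in Z. Already a fixed point.
Sat(AF A[(¬req ∨ send) U req]) = {q1, q3, q4, q5}
|Sat(AF A[(¬req ∨ send) U req])| = |{q1, q3, q4, q5}| = 4.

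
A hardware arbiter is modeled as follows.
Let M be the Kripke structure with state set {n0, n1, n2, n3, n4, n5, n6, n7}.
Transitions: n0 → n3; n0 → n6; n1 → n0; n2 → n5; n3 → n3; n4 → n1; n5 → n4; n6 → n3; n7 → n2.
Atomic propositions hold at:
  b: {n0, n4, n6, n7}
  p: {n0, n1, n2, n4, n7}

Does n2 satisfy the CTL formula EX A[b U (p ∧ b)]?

No

Sat(p ∧ b) = {n0, n4, n7}
A[b U (p ∧ b)]: least fixpoint, start Z0 = Sat((p ∧ b)) = {n0, n4, n7}, add states in Sat(b) with every successor in Z. Already a fixed point.
Sat(A[b U (p ∧ b)]) = {n0, n4, n7}
Sat(EX A[b U (p ∧ b)]) = {s : some successor in {n0, n4, n7}} = {n1, n5}
n2 ∉ Sat(EX A[b U (p ∧ b)]) = {n1, n5}, so the formula does not hold at n2.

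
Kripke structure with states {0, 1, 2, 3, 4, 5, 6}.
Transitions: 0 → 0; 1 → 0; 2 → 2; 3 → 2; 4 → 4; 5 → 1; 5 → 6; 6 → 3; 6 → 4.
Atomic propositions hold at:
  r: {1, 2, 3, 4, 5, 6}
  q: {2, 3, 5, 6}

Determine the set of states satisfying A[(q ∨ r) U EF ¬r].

{0, 1, 5}

Sat(q ∨ r) = {1, 2, 3, 4, 5, 6}
Sat(¬r) = {0}
EF ¬r: least fixpoint, start Z0 = {0}, add states with some successor in Z. Z1 = {0, 1}; Z2 = {0, 1, 5}; fixed.
Sat(EF ¬r) = {0, 1, 5}
A[(q ∨ r) U EF ¬r]: least fixpoint, start Z0 = Sat(EF ¬r) = {0, 1, 5}, add states in Sat(q ∨ r) with every successor in Z. Already a fixed point.
Sat(A[(q ∨ r) U EF ¬r]) = {0, 1, 5}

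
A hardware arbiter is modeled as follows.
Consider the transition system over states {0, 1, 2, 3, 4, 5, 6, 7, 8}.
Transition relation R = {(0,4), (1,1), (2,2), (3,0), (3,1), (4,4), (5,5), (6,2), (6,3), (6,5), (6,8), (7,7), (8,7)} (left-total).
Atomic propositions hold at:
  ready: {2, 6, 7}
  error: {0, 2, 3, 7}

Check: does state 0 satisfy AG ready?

No

AG ready: greatest fixpoint, start Z0 = {2, 6, 7}, keep only states in Sat with every successor in Z. Z1 = {2, 7}; fixed.
Sat(AG ready) = {2, 7}
0 ∉ Sat(AG ready) = {2, 7}, so the formula does not hold at 0.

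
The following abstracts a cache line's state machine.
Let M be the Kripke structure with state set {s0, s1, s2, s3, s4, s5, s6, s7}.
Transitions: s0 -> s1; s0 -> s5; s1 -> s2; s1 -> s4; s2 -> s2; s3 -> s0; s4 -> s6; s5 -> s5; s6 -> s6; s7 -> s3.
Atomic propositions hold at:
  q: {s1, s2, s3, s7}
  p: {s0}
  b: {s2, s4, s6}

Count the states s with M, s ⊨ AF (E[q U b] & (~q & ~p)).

2

E[q U b]: least fixpoint, start Z0 = Sat(b) = {s2, s4, s6}, add states in Sat(q) with some successor in Z. Z1 = {s1, s2, s4, s6}; fixed.
Sat(E[q U b]) = {s1, s2, s4, s6}
Sat(~q) = {s0, s4, s5, s6}
Sat(~p) = {s1, s2, s3, s4, s5, s6, s7}
Sat(~q & ~p) = {s4, s5, s6}
Sat(E[q U b] & (~q & ~p)) = {s4, s6}
AF (E[q U b] & (~q & ~p)): least fixpoint, start Z0 = {s4, s6}, add states with every successor in Z. Already a fixed point.
Sat(AF (E[q U b] & (~q & ~p))) = {s4, s6}
|Sat(AF (E[q U b] & (~q & ~p)))| = |{s4, s6}| = 2.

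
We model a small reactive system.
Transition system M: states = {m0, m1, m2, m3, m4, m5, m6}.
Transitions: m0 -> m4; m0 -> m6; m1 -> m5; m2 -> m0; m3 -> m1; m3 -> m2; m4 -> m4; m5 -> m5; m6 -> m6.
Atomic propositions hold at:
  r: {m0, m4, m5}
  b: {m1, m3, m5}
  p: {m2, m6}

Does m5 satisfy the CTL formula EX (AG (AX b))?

Sat(AX b) = {s : every successor in {m1, m3, m5}} = {m1, m5}
AG (AX b): greatest fixpoint, start Z0 = {m1, m5}, keep only states in Sat with every successor in Z. Already a fixed point.
Sat(AG (AX b)) = {m1, m5}
Sat(EX (AG (AX b))) = {s : some successor in {m1, m5}} = {m1, m3, m5}
m5 ∈ Sat(EX (AG (AX b))) = {m1, m3, m5}, so the formula holds at m5.

Yes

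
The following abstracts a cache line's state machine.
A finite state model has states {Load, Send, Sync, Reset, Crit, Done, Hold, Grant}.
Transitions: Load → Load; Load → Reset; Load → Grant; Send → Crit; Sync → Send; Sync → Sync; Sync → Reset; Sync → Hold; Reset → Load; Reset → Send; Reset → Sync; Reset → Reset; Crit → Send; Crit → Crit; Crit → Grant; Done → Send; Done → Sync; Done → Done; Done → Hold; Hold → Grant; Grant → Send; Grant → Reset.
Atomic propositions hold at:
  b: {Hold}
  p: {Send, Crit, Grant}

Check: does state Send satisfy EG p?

EG p: greatest fixpoint, start Z0 = {Send, Crit, Grant}, keep only states in Sat with some successor in Z. Already a fixed point.
Sat(EG p) = {Send, Crit, Grant}
Send ∈ Sat(EG p) = {Send, Crit, Grant}, so the formula holds at Send.

Yes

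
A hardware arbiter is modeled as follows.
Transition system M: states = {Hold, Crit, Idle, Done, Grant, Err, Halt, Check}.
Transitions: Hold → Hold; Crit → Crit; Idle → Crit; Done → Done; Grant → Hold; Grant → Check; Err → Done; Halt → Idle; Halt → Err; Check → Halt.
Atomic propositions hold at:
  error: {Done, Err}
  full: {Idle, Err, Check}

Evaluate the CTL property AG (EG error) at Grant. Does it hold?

No

EG error: greatest fixpoint, start Z0 = {Done, Err}, keep only states in Sat with some successor in Z. Already a fixed point.
Sat(EG error) = {Done, Err}
AG (EG error): greatest fixpoint, start Z0 = {Done, Err}, keep only states in Sat with every successor in Z. Already a fixed point.
Sat(AG (EG error)) = {Done, Err}
Grant ∉ Sat(AG (EG error)) = {Done, Err}, so the formula does not hold at Grant.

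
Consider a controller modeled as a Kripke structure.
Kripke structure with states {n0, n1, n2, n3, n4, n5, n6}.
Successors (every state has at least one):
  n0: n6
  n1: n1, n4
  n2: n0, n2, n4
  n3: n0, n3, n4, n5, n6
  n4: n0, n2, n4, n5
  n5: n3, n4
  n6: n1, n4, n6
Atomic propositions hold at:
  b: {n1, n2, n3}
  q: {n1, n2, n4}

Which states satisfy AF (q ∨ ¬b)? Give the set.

Sat(¬b) = {n0, n4, n5, n6}
Sat(q ∨ ¬b) = {n0, n1, n2, n4, n5, n6}
AF (q ∨ ¬b): least fixpoint, start Z0 = {n0, n1, n2, n4, n5, n6}, add states with every successor in Z. Already a fixed point.
Sat(AF (q ∨ ¬b)) = {n0, n1, n2, n4, n5, n6}

{n0, n1, n2, n4, n5, n6}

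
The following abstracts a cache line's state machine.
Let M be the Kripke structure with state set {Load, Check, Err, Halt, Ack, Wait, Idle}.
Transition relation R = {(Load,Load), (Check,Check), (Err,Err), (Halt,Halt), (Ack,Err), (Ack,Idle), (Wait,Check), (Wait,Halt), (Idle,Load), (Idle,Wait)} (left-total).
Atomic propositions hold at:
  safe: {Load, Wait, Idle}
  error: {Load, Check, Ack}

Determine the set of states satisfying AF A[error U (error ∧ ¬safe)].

Sat(¬safe) = {Check, Err, Halt, Ack}
Sat(error ∧ ¬safe) = {Check, Ack}
A[error U (error ∧ ¬safe)]: least fixpoint, start Z0 = Sat((error ∧ ¬safe)) = {Check, Ack}, add states in Sat(error) with every successor in Z. Already a fixed point.
Sat(A[error U (error ∧ ¬safe)]) = {Check, Ack}
AF A[error U (error ∧ ¬safe)]: least fixpoint, start Z0 = {Check, Ack}, add states with every successor in Z. Already a fixed point.
Sat(AF A[error U (error ∧ ¬safe)]) = {Check, Ack}

{Check, Ack}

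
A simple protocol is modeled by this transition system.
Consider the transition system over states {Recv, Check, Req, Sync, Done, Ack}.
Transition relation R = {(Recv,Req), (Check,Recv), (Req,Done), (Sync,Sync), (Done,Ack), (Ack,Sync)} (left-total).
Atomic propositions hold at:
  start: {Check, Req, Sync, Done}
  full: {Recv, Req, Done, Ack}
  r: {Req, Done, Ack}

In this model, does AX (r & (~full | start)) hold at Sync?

Sat(~full) = {Check, Sync}
Sat(~full | start) = {Check, Req, Sync, Done}
Sat(r & (~full | start)) = {Req, Done}
Sat(AX (r & (~full | start))) = {s : every successor in {Req, Done}} = {Recv, Req}
Sync ∉ Sat(AX (r & (~full | start))) = {Recv, Req}, so the formula does not hold at Sync.

No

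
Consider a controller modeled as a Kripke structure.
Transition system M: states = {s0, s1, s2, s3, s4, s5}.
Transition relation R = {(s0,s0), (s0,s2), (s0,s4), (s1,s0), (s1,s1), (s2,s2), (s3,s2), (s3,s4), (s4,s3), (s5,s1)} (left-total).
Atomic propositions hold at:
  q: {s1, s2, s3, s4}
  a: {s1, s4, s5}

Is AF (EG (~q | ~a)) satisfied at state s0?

Sat(~q) = {s0, s5}
Sat(~a) = {s0, s2, s3}
Sat(~q | ~a) = {s0, s2, s3, s5}
EG (~q | ~a): greatest fixpoint, start Z0 = {s0, s2, s3, s5}, keep only states in Sat with some successor in Z. Z1 = {s0, s2, s3}; fixed.
Sat(EG (~q | ~a)) = {s0, s2, s3}
AF (EG (~q | ~a)): least fixpoint, start Z0 = {s0, s2, s3}, add states with every successor in Z. Z1 = {s0, s2, s3, s4}; fixed.
Sat(AF (EG (~q | ~a))) = {s0, s2, s3, s4}
s0 ∈ Sat(AF (EG (~q | ~a))) = {s0, s2, s3, s4}, so the formula holds at s0.

Yes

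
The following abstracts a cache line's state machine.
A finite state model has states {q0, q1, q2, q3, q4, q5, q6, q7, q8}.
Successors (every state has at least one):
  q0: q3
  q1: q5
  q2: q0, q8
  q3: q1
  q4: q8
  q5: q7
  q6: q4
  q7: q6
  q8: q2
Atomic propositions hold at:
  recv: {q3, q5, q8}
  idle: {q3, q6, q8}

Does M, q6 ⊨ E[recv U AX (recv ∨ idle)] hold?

Sat(recv ∨ idle) = {q3, q5, q6, q8}
Sat(AX (recv ∨ idle)) = {s : every successor in {q3, q5, q6, q8}} = {q0, q1, q4, q7}
E[recv U AX (recv ∨ idle)]: least fixpoint, start Z0 = Sat(AX (recv ∨ idle)) = {q0, q1, q4, q7}, add states in Sat(recv) with some successor in Z. Z1 = {q0, q1, q3, q4, q5, q7}; fixed.
Sat(E[recv U AX (recv ∨ idle)]) = {q0, q1, q3, q4, q5, q7}
q6 ∉ Sat(E[recv U AX (recv ∨ idle)]) = {q0, q1, q3, q4, q5, q7}, so the formula does not hold at q6.

No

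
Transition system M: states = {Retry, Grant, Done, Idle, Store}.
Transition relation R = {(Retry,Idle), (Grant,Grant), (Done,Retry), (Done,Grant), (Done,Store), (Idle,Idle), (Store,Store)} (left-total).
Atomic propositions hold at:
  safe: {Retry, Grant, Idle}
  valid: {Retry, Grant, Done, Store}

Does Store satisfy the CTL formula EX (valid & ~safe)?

Yes

Sat(~safe) = {Done, Store}
Sat(valid & ~safe) = {Done, Store}
Sat(EX (valid & ~safe)) = {s : some successor in {Done, Store}} = {Done, Store}
Store ∈ Sat(EX (valid & ~safe)) = {Done, Store}, so the formula holds at Store.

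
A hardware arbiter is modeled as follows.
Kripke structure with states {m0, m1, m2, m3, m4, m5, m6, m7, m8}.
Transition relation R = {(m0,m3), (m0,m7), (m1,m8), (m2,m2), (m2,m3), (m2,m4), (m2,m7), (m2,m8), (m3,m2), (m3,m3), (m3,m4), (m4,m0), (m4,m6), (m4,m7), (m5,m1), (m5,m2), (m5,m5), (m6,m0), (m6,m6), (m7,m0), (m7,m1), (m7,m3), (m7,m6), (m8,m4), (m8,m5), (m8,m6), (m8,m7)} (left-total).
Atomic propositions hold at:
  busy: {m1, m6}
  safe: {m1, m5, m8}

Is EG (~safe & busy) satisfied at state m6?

Sat(~safe) = {m0, m2, m3, m4, m6, m7}
Sat(~safe & busy) = {m6}
EG (~safe & busy): greatest fixpoint, start Z0 = {m6}, keep only states in Sat with some successor in Z. Already a fixed point.
Sat(EG (~safe & busy)) = {m6}
m6 ∈ Sat(EG (~safe & busy)) = {m6}, so the formula holds at m6.

Yes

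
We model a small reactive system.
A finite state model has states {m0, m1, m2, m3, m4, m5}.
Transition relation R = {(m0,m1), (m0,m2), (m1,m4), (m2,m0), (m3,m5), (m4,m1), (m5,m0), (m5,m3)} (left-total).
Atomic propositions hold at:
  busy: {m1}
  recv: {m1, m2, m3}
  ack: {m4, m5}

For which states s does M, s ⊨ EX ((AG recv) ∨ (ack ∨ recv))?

{m0, m1, m3, m4, m5}

AG recv: greatest fixpoint, start Z0 = {m1, m2, m3}, keep only states in Sat with every successor in Z. Z1 = ∅; fixed.
Sat(AG recv) = ∅
Sat(ack ∨ recv) = {m1, m2, m3, m4, m5}
Sat((AG recv) ∨ (ack ∨ recv)) = {m1, m2, m3, m4, m5}
Sat(EX ((AG recv) ∨ (ack ∨ recv))) = {s : some successor in {m1, m2, m3, m4, m5}} = {m0, m1, m3, m4, m5}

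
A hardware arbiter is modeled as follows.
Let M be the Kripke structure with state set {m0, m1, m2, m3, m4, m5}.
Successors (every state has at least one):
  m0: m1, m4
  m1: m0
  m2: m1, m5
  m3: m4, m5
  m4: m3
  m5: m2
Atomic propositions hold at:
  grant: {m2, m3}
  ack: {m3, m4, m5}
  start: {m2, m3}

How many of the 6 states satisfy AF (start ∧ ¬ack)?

2

Sat(¬ack) = {m0, m1, m2}
Sat(start ∧ ¬ack) = {m2}
AF (start ∧ ¬ack): least fixpoint, start Z0 = {m2}, add states with every successor in Z. Z1 = {m2, m5}; fixed.
Sat(AF (start ∧ ¬ack)) = {m2, m5}
|Sat(AF (start ∧ ¬ack))| = |{m2, m5}| = 2.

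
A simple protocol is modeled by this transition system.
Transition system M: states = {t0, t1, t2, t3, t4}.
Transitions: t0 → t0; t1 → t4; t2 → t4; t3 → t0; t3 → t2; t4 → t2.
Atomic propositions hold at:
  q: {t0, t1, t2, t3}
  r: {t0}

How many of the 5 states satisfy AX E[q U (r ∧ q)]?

1

Sat(r ∧ q) = {t0}
E[q U (r ∧ q)]: least fixpoint, start Z0 = Sat((r ∧ q)) = {t0}, add states in Sat(q) with some successor in Z. Z1 = {t0, t3}; fixed.
Sat(E[q U (r ∧ q)]) = {t0, t3}
Sat(AX E[q U (r ∧ q)]) = {s : every successor in {t0, t3}} = {t0}
|Sat(AX E[q U (r ∧ q)])| = |{t0}| = 1.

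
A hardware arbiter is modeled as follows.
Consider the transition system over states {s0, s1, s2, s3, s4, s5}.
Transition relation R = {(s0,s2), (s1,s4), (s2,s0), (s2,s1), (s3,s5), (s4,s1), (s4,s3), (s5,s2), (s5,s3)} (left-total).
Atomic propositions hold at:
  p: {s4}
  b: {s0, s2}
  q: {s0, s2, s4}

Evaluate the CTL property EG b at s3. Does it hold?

No

EG b: greatest fixpoint, start Z0 = {s0, s2}, keep only states in Sat with some successor in Z. Already a fixed point.
Sat(EG b) = {s0, s2}
s3 ∉ Sat(EG b) = {s0, s2}, so the formula does not hold at s3.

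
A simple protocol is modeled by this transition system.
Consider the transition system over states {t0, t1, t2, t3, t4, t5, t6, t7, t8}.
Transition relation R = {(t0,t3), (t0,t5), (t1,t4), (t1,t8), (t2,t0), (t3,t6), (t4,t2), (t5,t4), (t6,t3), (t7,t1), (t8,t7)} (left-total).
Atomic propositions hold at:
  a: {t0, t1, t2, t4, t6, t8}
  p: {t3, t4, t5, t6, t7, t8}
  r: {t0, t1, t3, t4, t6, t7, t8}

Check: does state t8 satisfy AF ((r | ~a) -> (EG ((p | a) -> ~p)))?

Sat(~a) = {t3, t5, t7}
Sat(r | ~a) = {t0, t1, t3, t4, t5, t6, t7, t8}
Sat(p | a) = {t0, t1, t2, t3, t4, t5, t6, t7, t8}
Sat(~p) = {t0, t1, t2}
Sat((p | a) -> ~p) = {t0, t1, t2}
EG ((p | a) -> ~p): greatest fixpoint, start Z0 = {t0, t1, t2}, keep only states in Sat with some successor in Z. Z1 = {t2}; Z2 = ∅; fixed.
Sat(EG ((p | a) -> ~p)) = ∅
Sat((r | ~a) -> (EG ((p | a) -> ~p))) = {t2}
AF ((r | ~a) -> (EG ((p | a) -> ~p))): least fixpoint, start Z0 = {t2}, add states with every successor in Z. Z1 = {t2, t4}; Z2 = {t2, t4, t5}; fixed.
Sat(AF ((r | ~a) -> (EG ((p | a) -> ~p)))) = {t2, t4, t5}
t8 ∉ Sat(AF ((r | ~a) -> (EG ((p | a) -> ~p)))) = {t2, t4, t5}, so the formula does not hold at t8.

No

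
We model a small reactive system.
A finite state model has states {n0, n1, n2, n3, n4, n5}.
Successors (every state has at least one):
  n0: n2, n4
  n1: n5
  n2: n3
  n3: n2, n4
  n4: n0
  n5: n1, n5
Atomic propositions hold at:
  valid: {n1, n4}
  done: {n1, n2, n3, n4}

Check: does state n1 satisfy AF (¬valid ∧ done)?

No

Sat(¬valid) = {n0, n2, n3, n5}
Sat(¬valid ∧ done) = {n2, n3}
AF (¬valid ∧ done): least fixpoint, start Z0 = {n2, n3}, add states with every successor in Z. Already a fixed point.
Sat(AF (¬valid ∧ done)) = {n2, n3}
n1 ∉ Sat(AF (¬valid ∧ done)) = {n2, n3}, so the formula does not hold at n1.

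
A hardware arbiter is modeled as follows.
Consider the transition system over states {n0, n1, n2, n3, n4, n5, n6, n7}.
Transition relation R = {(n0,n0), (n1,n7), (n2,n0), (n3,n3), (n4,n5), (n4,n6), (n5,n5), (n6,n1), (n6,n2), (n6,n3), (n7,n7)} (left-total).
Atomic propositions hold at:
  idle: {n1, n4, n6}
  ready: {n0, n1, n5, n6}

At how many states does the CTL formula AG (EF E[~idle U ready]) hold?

Sat(~idle) = {n0, n2, n3, n5, n7}
E[~idle U ready]: least fixpoint, start Z0 = Sat(ready) = {n0, n1, n5, n6}, add states in Sat(~idle) with some successor in Z. Z1 = {n0, n1, n2, n5, n6}; fixed.
Sat(E[~idle U ready]) = {n0, n1, n2, n5, n6}
EF E[~idle U ready]: least fixpoint, start Z0 = {n0, n1, n2, n5, n6}, add states with some successor in Z. Z1 = {n0, n1, n2, n4, n5, n6}; fixed.
Sat(EF E[~idle U ready]) = {n0, n1, n2, n4, n5, n6}
AG (EF E[~idle U ready]): greatest fixpoint, start Z0 = {n0, n1, n2, n4, n5, n6}, keep only states in Sat with every successor in Z. Z1 = {n0, n2, n4, n5}; Z2 = {n0, n2, n5}; fixed.
Sat(AG (EF E[~idle U ready])) = {n0, n2, n5}
|Sat(AG (EF E[~idle U ready]))| = |{n0, n2, n5}| = 3.

3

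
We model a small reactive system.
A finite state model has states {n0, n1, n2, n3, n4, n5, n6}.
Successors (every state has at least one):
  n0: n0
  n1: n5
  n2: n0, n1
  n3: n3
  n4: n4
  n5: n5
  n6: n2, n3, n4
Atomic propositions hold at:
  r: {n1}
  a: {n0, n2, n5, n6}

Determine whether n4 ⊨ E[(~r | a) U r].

Sat(~r) = {n0, n2, n3, n4, n5, n6}
Sat(~r | a) = {n0, n2, n3, n4, n5, n6}
E[(~r | a) U r]: least fixpoint, start Z0 = Sat(r) = {n1}, add states in Sat(~r | a) with some successor in Z. Z1 = {n1, n2}; Z2 = {n1, n2, n6}; fixed.
Sat(E[(~r | a) U r]) = {n1, n2, n6}
n4 ∉ Sat(E[(~r | a) U r]) = {n1, n2, n6}, so the formula does not hold at n4.

No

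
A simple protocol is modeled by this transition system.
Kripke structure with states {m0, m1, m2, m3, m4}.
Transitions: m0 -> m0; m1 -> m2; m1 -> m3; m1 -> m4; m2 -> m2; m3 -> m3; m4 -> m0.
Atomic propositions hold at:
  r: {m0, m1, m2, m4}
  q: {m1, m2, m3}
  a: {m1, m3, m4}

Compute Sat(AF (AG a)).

AG a: greatest fixpoint, start Z0 = {m1, m3, m4}, keep only states in Sat with every successor in Z. Z1 = {m3}; fixed.
Sat(AG a) = {m3}
AF (AG a): least fixpoint, start Z0 = {m3}, add states with every successor in Z. Already a fixed point.
Sat(AF (AG a)) = {m3}

{m3}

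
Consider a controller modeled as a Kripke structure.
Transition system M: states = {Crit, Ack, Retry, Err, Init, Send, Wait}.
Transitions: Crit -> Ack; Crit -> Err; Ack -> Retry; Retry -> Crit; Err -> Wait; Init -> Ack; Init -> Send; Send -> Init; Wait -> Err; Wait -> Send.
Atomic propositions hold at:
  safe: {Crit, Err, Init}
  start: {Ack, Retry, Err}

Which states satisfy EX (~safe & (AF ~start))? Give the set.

{Crit, Ack, Err, Init, Wait}

Sat(~safe) = {Ack, Retry, Send, Wait}
Sat(~start) = {Crit, Init, Send, Wait}
AF ~start: least fixpoint, start Z0 = {Crit, Init, Send, Wait}, add states with every successor in Z. Z1 = {Crit, Retry, Err, Init, Send, Wait}; Z2 = {Crit, Ack, Retry, Err, Init, Send, Wait}; fixed.
Sat(AF ~start) = {Crit, Ack, Retry, Err, Init, Send, Wait}
Sat(~safe & (AF ~start)) = {Ack, Retry, Send, Wait}
Sat(EX (~safe & (AF ~start))) = {s : some successor in {Ack, Retry, Send, Wait}} = {Crit, Ack, Err, Init, Wait}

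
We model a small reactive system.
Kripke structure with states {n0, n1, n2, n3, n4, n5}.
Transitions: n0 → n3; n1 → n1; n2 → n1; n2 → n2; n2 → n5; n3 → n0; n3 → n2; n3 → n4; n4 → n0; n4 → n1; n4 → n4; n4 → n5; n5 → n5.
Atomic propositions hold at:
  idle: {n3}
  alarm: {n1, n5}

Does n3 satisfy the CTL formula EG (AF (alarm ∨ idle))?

Sat(alarm ∨ idle) = {n1, n3, n5}
AF (alarm ∨ idle): least fixpoint, start Z0 = {n1, n3, n5}, add states with every successor in Z. Z1 = {n0, n1, n3, n5}; fixed.
Sat(AF (alarm ∨ idle)) = {n0, n1, n3, n5}
EG (AF (alarm ∨ idle)): greatest fixpoint, start Z0 = {n0, n1, n3, n5}, keep only states in Sat with some successor in Z. Already a fixed point.
Sat(EG (AF (alarm ∨ idle))) = {n0, n1, n3, n5}
n3 ∈ Sat(EG (AF (alarm ∨ idle))) = {n0, n1, n3, n5}, so the formula holds at n3.

Yes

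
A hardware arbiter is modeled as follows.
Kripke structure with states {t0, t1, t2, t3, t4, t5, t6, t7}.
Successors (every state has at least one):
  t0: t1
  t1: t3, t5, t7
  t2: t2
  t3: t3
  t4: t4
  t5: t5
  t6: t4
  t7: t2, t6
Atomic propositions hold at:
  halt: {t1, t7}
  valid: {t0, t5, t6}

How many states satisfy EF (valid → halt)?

Sat(valid → halt) = {t1, t2, t3, t4, t7}
EF (valid → halt): least fixpoint, start Z0 = {t1, t2, t3, t4, t7}, add states with some successor in Z. Z1 = {t0, t1, t2, t3, t4, t6, t7}; fixed.
Sat(EF (valid → halt)) = {t0, t1, t2, t3, t4, t6, t7}
|Sat(EF (valid → halt))| = |{t0, t1, t2, t3, t4, t6, t7}| = 7.

7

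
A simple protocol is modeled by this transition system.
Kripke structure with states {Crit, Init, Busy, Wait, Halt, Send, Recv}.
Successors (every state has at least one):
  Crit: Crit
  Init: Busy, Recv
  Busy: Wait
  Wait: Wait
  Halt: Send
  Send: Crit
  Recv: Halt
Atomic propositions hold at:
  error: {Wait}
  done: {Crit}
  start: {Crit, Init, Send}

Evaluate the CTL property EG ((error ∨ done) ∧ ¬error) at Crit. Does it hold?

Sat(error ∨ done) = {Crit, Wait}
Sat(¬error) = {Crit, Init, Busy, Halt, Send, Recv}
Sat((error ∨ done) ∧ ¬error) = {Crit}
EG ((error ∨ done) ∧ ¬error): greatest fixpoint, start Z0 = {Crit}, keep only states in Sat with some successor in Z. Already a fixed point.
Sat(EG ((error ∨ done) ∧ ¬error)) = {Crit}
Crit ∈ Sat(EG ((error ∨ done) ∧ ¬error)) = {Crit}, so the formula holds at Crit.

Yes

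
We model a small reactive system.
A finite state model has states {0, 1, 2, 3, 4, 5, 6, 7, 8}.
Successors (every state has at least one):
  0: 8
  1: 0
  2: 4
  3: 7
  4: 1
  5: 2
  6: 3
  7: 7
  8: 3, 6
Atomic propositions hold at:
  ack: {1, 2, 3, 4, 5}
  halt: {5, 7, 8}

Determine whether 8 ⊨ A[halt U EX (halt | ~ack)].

Sat(~ack) = {0, 6, 7, 8}
Sat(halt | ~ack) = {0, 5, 6, 7, 8}
Sat(EX (halt | ~ack)) = {s : some successor in {0, 5, 6, 7, 8}} = {0, 1, 3, 7, 8}
A[halt U EX (halt | ~ack)]: least fixpoint, start Z0 = Sat(EX (halt | ~ack)) = {0, 1, 3, 7, 8}, add states in Sat(halt) with every successor in Z. Already a fixed point.
Sat(A[halt U EX (halt | ~ack)]) = {0, 1, 3, 7, 8}
8 ∈ Sat(A[halt U EX (halt | ~ack)]) = {0, 1, 3, 7, 8}, so the formula holds at 8.

Yes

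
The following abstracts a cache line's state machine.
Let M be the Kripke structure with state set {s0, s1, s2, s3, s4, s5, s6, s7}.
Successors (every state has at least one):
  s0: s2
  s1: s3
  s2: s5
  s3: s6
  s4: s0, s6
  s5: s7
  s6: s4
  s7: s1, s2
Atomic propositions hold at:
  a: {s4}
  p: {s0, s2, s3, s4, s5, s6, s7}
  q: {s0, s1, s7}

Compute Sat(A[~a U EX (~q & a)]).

Sat(~a) = {s0, s1, s2, s3, s5, s6, s7}
Sat(~q) = {s2, s3, s4, s5, s6}
Sat(~q & a) = {s4}
Sat(EX (~q & a)) = {s : some successor in {s4}} = {s6}
A[~a U EX (~q & a)]: least fixpoint, start Z0 = Sat(EX (~q & a)) = {s6}, add states in Sat(~a) with every successor in Z. Z1 = {s3, s6}; Z2 = {s1, s3, s6}; fixed.
Sat(A[~a U EX (~q & a)]) = {s1, s3, s6}

{s1, s3, s6}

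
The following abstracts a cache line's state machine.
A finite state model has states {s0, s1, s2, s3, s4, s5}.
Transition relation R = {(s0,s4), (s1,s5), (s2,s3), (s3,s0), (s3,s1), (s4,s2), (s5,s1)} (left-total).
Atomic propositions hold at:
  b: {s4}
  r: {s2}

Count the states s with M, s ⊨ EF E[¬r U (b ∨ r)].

4

Sat(¬r) = {s0, s1, s3, s4, s5}
Sat(b ∨ r) = {s2, s4}
E[¬r U (b ∨ r)]: least fixpoint, start Z0 = Sat((b ∨ r)) = {s2, s4}, add states in Sat(¬r) with some successor in Z. Z1 = {s0, s2, s4}; Z2 = {s0, s2, s3, s4}; fixed.
Sat(E[¬r U (b ∨ r)]) = {s0, s2, s3, s4}
EF E[¬r U (b ∨ r)]: least fixpoint, start Z0 = {s0, s2, s3, s4}, add states with some successor in Z. Already a fixed point.
Sat(EF E[¬r U (b ∨ r)]) = {s0, s2, s3, s4}
|Sat(EF E[¬r U (b ∨ r)])| = |{s0, s2, s3, s4}| = 4.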